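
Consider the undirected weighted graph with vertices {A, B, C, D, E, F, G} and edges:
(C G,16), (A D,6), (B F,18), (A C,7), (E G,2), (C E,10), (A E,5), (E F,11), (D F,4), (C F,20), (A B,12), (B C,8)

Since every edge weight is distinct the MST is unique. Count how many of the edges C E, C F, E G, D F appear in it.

Kruskal: consider edges lightest-first.
E G (2): add — endpoints in different components.
D F (4): add — endpoints in different components.
A E (5): add — endpoints in different components.
A D (6): add — endpoints in different components.
A C (7): add — endpoints in different components.
B C (8): add — endpoints in different components.
MST edge set: {E G, D F, A E, A D, A C, B C}.
Of the listed edges, {E G, D F} are in the MST → 2.

2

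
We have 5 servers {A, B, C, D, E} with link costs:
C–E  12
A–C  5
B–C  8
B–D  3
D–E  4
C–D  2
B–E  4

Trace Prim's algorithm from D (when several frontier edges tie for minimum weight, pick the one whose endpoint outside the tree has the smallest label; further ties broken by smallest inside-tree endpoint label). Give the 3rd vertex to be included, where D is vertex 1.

Prim, starting at D.
Step 1: frontier [C–D 2, B–D 3, D–E 4] → take C–D (2); add C.
Step 2: frontier [A–C 5, B–C 8, C–E 12, B–D 3, D–E 4] → take B–D (3); add B.
Step 3: frontier [B–E 4, A–C 5, C–E 12, D–E 4] → take B–E (4); add E.
Step 4: frontier [A–C 5] → take A–C (5); add A.
Vertex order: D, C, B, E, A. The 3rd vertex is B.

B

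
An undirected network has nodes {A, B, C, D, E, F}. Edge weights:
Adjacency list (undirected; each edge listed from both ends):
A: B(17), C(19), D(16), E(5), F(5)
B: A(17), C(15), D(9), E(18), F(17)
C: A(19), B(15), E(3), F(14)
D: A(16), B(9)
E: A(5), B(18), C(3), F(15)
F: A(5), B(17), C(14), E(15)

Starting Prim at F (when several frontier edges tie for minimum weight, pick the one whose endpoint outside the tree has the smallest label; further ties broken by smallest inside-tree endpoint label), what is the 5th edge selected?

Prim, starting at F.
Step 1: cheapest edge leaving the tree is A—F (5); add A.
Step 2: cheapest edge leaving the tree is A—E (5); add E.
Step 3: cheapest edge leaving the tree is C—E (3); add C.
Step 4: cheapest edge leaving the tree is B—C (15); add B.
Step 5: cheapest edge leaving the tree is B—D (9); add D.
The 5th edge added is B—D.

B-D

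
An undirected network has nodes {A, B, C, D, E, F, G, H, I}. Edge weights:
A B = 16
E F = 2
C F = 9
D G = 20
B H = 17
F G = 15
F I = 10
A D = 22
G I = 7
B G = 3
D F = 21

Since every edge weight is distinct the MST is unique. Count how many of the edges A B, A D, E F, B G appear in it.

3

Kruskal's algorithm — process edges by increasing weight (ties by edge label):
E F (2): add — endpoints in different components.
B G (3): add — endpoints in different components.
G I (7): add — endpoints in different components.
C F (9): add — endpoints in different components.
F I (10): add — endpoints in different components.
F G (15): skip — F and G already connected.
A B (16): add — endpoints in different components.
B H (17): add — endpoints in different components.
D G (20): add — endpoints in different components.
MST edge set: {E F, B G, G I, C F, F I, A B, B H, D G}.
Of the listed edges, {A B, E F, B G} are in the MST → 3.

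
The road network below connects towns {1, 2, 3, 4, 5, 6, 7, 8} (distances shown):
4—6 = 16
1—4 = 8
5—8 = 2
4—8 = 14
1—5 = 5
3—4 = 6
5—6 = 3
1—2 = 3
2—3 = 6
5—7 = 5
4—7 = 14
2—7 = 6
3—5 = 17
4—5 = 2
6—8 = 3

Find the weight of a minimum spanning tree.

Kruskal: consider edges lightest-first.
4—5 (2): add — endpoints in different components.
5—8 (2): add — endpoints in different components.
1—2 (3): add — endpoints in different components.
5—6 (3): add — endpoints in different components.
6—8 (3): skip — 6 and 8 already connected.
1—5 (5): add — endpoints in different components.
5—7 (5): add — endpoints in different components.
2—3 (6): add — endpoints in different components.
MST edges: 4—5, 5—8, 1—2, 5—6, 1—5, 5—7, 2—3; total weight 2+2+3+3+5+5+6 = 26.

26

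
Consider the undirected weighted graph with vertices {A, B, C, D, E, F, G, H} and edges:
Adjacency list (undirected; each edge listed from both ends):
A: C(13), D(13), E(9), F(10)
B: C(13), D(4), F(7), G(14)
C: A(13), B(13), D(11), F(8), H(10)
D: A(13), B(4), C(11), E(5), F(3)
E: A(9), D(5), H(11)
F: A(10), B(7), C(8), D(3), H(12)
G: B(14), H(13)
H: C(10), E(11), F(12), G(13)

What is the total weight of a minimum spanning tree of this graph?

Prim, starting at H.
Step 1: cheapest edge leaving the tree is C H (10); add C.
Step 2: cheapest edge leaving the tree is C F (8); add F.
Step 3: cheapest edge leaving the tree is D F (3); add D.
Step 4: cheapest edge leaving the tree is B D (4); add B.
Step 5: cheapest edge leaving the tree is D E (5); add E.
Step 6: cheapest edge leaving the tree is A E (9); add A.
Step 7: cheapest edge leaving the tree is G H (13); add G.
MST edges: C H, C F, D F, B D, D E, A E, G H; total weight 10+8+3+4+5+9+13 = 52.

52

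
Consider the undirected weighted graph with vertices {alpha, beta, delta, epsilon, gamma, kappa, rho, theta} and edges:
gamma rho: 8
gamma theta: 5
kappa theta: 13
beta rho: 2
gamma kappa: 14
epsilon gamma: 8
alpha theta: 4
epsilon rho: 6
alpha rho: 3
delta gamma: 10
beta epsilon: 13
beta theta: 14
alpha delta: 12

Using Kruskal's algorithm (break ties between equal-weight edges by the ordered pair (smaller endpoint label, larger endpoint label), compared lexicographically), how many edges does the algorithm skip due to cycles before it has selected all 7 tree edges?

4

Sort edges by weight, then run Kruskal:
beta rho (2): add — endpoints in different components.
alpha rho (3): add — endpoints in different components.
alpha theta (4): add — endpoints in different components.
gamma theta (5): add — endpoints in different components.
epsilon rho (6): add — endpoints in different components.
epsilon gamma (8): skip — gamma and epsilon already connected.
gamma rho (8): skip — gamma and rho already connected.
delta gamma (10): add — endpoints in different components.
alpha delta (12): skip — alpha and delta already connected.
beta epsilon (13): skip — beta and epsilon already connected.
kappa theta (13): add — endpoints in different components.
Edges rejected before the tree was complete: 4.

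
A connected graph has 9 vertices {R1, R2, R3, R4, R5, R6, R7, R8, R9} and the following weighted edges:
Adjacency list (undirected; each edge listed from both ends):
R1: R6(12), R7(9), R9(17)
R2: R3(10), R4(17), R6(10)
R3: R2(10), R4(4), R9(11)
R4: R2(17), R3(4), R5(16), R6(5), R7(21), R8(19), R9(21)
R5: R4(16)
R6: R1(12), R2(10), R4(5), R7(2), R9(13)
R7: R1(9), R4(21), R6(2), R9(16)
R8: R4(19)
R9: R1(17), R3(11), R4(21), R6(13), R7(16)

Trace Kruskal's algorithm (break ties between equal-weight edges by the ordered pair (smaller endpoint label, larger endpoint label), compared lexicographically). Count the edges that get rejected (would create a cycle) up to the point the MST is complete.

Kruskal's algorithm — process edges by increasing weight (ties by edge label):
R6–R7 (2): add — endpoints in different components.
R3–R4 (4): add — endpoints in different components.
R4–R6 (5): add — endpoints in different components.
R1–R7 (9): add — endpoints in different components.
R2–R3 (10): add — endpoints in different components.
R2–R6 (10): skip — R6 and R2 already connected.
R3–R9 (11): add — endpoints in different components.
R1–R6 (12): skip — R6 and R1 already connected.
R6–R9 (13): skip — R9 and R6 already connected.
R4–R5 (16): add — endpoints in different components.
R7–R9 (16): skip — R9 and R7 already connected.
R1–R9 (17): skip — R9 and R1 already connected.
R2–R4 (17): skip — R4 and R2 already connected.
R4–R8 (19): add — endpoints in different components.
Edges rejected before the tree was complete: 6.

6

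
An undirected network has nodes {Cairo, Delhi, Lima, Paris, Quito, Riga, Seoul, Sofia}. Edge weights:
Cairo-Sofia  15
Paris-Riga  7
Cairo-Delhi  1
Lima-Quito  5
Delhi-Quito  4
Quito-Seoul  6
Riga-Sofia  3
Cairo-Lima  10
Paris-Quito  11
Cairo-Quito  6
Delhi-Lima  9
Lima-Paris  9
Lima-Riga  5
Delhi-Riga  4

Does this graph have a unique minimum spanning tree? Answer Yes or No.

No

Sort edges by weight, then run Kruskal:
Cairo-Delhi (1): add — endpoints in different components.
Riga-Sofia (3): add — endpoints in different components.
Delhi-Quito (4): add — endpoints in different components.
Delhi-Riga (4): add — endpoints in different components.
Lima-Quito (5): add — endpoints in different components.
Lima-Riga (5): skip — Riga and Lima already connected.
Cairo-Quito (6): skip — Quito and Cairo already connected.
Quito-Seoul (6): add — endpoints in different components.
Paris-Riga (7): add — endpoints in different components.
Non-tree edge Lima-Riga has weight 5, equal to the heaviest edge on its tree cycle — swapping gives another MST of the same weight. Not unique.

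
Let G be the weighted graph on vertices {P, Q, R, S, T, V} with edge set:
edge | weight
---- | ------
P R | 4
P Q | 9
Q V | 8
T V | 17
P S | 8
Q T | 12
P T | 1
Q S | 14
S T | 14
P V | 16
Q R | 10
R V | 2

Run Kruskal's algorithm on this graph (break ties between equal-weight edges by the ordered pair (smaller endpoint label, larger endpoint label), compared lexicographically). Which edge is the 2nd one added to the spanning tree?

R-V

Sort edges by weight, then run Kruskal:
P T (1): add — endpoints in different components.
R V (2): add — endpoints in different components.
P R (4): add — endpoints in different components.
P S (8): add — endpoints in different components.
Q V (8): add — endpoints in different components.
The 2nd edge added is R V.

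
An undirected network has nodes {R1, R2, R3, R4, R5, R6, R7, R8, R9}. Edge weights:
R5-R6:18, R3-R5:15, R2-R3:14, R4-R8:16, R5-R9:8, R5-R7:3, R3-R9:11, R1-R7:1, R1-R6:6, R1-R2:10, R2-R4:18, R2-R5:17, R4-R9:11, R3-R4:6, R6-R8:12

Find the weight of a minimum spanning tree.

57

Prim's algorithm from R9:
Step 1: cheapest edge leaving the tree is R5-R9 (8); add R5.
Step 2: cheapest edge leaving the tree is R5-R7 (3); add R7.
Step 3: cheapest edge leaving the tree is R1-R7 (1); add R1.
Step 4: cheapest edge leaving the tree is R1-R6 (6); add R6.
Step 5: cheapest edge leaving the tree is R1-R2 (10); add R2.
Step 6: cheapest edge leaving the tree is R3-R9 (11); add R3.
Step 7: cheapest edge leaving the tree is R3-R4 (6); add R4.
Step 8: cheapest edge leaving the tree is R6-R8 (12); add R8.
MST edges: R5-R9, R5-R7, R1-R7, R1-R6, R1-R2, R3-R9, R3-R4, R6-R8; total weight 8+3+1+6+10+11+6+12 = 57.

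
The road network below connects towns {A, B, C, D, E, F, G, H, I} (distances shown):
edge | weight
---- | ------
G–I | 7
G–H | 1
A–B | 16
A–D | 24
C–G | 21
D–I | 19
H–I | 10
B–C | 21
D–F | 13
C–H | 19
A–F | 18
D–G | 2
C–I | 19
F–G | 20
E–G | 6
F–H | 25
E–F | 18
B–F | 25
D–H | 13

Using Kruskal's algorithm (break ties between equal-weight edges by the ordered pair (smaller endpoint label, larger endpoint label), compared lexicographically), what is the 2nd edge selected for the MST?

D-G

Kruskal: consider edges lightest-first.
G–H (1): add — endpoints in different components.
D–G (2): add — endpoints in different components.
E–G (6): add — endpoints in different components.
G–I (7): add — endpoints in different components.
H–I (10): skip — H and I already connected.
D–F (13): add — endpoints in different components.
D–H (13): skip — D and H already connected.
A–B (16): add — endpoints in different components.
A–F (18): add — endpoints in different components.
E–F (18): skip — E and F already connected.
C–H (19): add — endpoints in different components.
The 2nd edge added is D–G.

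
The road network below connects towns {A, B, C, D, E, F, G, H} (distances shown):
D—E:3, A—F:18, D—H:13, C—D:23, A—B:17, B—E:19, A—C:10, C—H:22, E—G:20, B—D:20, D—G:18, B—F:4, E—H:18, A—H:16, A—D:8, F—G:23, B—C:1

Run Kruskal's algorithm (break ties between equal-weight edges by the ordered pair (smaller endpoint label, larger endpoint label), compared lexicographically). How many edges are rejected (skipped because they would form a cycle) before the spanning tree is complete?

Kruskal: consider edges lightest-first.
B—C (1): add — endpoints in different components.
D—E (3): add — endpoints in different components.
B—F (4): add — endpoints in different components.
A—D (8): add — endpoints in different components.
A—C (10): add — endpoints in different components.
D—H (13): add — endpoints in different components.
A—H (16): skip — A and H already connected.
A—B (17): skip — A and B already connected.
A—F (18): skip — A and F already connected.
D—G (18): add — endpoints in different components.
Edges rejected before the tree was complete: 3.

3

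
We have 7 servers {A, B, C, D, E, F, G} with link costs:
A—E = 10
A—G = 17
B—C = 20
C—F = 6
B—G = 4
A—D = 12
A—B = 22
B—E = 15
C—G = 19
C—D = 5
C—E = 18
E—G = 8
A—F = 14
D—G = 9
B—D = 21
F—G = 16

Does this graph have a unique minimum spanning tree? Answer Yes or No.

Kruskal's algorithm — process edges by increasing weight (ties by edge label):
B—G (4): add — endpoints in different components.
C—D (5): add — endpoints in different components.
C—F (6): add — endpoints in different components.
E—G (8): add — endpoints in different components.
D—G (9): add — endpoints in different components.
A—E (10): add — endpoints in different components.
Every non-tree edge has weight strictly greater than the heaviest edge on the tree path between its endpoints, so the MST is unique.

Yes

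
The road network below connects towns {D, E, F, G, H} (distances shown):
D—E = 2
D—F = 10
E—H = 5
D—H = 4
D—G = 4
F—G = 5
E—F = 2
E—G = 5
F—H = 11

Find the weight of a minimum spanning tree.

12

Grow the tree from G using Prim:
Step 1: cheapest edge leaving the tree is D—G (4); add D.
Step 2: cheapest edge leaving the tree is D—E (2); add E.
Step 3: cheapest edge leaving the tree is E—F (2); add F.
Step 4: cheapest edge leaving the tree is D—H (4); add H.
MST edges: D—G, D—E, E—F, D—H; total weight 4+2+2+4 = 12.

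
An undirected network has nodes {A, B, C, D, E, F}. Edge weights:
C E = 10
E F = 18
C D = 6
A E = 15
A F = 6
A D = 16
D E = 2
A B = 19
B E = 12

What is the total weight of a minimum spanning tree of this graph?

41

Grow the tree from D using Prim:
Step 1: cheapest edge leaving the tree is D E (2); add E.
Step 2: cheapest edge leaving the tree is C D (6); add C.
Step 3: cheapest edge leaving the tree is B E (12); add B.
Step 4: cheapest edge leaving the tree is A E (15); add A.
Step 5: cheapest edge leaving the tree is A F (6); add F.
MST edges: D E, C D, B E, A E, A F; total weight 2+6+12+15+6 = 41.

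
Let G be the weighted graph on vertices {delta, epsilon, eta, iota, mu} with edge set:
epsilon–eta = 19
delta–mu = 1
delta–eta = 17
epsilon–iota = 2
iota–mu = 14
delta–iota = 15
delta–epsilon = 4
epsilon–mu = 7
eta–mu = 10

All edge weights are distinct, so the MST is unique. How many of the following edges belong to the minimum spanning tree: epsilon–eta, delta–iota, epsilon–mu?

0

Kruskal's algorithm — process edges by increasing weight (ties by edge label):
delta–mu (1): add — endpoints in different components.
epsilon–iota (2): add — endpoints in different components.
delta–epsilon (4): add — endpoints in different components.
epsilon–mu (7): skip — epsilon and mu already connected.
eta–mu (10): add — endpoints in different components.
MST edge set: {delta–mu, epsilon–iota, delta–epsilon, eta–mu}.
Of the listed edges, {} are in the MST → 0.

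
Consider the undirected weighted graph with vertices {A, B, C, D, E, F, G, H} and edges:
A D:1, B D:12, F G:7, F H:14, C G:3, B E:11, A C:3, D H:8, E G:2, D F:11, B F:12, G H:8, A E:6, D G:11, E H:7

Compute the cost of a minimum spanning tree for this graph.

34

Grow the tree from G using Prim:
Step 1: cheapest edge leaving the tree is E G (2); add E.
Step 2: cheapest edge leaving the tree is C G (3); add C.
Step 3: cheapest edge leaving the tree is A C (3); add A.
Step 4: cheapest edge leaving the tree is A D (1); add D.
Step 5: cheapest edge leaving the tree is F G (7); add F.
Step 6: cheapest edge leaving the tree is E H (7); add H.
Step 7: cheapest edge leaving the tree is B E (11); add B.
MST edges: E G, C G, A C, A D, F G, E H, B E; total weight 2+3+3+1+7+7+11 = 34.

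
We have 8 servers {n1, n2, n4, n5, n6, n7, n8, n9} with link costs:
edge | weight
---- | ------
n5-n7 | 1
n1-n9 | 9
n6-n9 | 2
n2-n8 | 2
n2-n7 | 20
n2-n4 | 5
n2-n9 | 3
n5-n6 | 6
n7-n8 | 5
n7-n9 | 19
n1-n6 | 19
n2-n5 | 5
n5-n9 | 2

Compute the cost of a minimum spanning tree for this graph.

Kruskal: consider edges lightest-first.
n5-n7 (1): add — endpoints in different components.
n2-n8 (2): add — endpoints in different components.
n5-n9 (2): add — endpoints in different components.
n6-n9 (2): add — endpoints in different components.
n2-n9 (3): add — endpoints in different components.
n2-n4 (5): add — endpoints in different components.
n2-n5 (5): skip — n2 and n5 already connected.
n7-n8 (5): skip — n8 and n7 already connected.
n5-n6 (6): skip — n5 and n6 already connected.
n1-n9 (9): add — endpoints in different components.
MST edges: n5-n7, n2-n8, n5-n9, n6-n9, n2-n9, n2-n4, n1-n9; total weight 1+2+2+2+3+5+9 = 24.

24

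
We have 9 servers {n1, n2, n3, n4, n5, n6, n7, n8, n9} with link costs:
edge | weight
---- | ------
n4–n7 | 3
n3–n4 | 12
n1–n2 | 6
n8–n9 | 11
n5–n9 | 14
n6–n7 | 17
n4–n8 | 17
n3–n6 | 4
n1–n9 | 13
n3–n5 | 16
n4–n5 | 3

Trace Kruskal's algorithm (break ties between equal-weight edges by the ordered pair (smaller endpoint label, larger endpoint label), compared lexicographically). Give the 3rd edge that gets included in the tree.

n3-n6

Kruskal: consider edges lightest-first.
n4–n5 (3): add — endpoints in different components.
n4–n7 (3): add — endpoints in different components.
n3–n6 (4): add — endpoints in different components.
n1–n2 (6): add — endpoints in different components.
n8–n9 (11): add — endpoints in different components.
n3–n4 (12): add — endpoints in different components.
n1–n9 (13): add — endpoints in different components.
n5–n9 (14): add — endpoints in different components.
The 3rd edge added is n3–n6.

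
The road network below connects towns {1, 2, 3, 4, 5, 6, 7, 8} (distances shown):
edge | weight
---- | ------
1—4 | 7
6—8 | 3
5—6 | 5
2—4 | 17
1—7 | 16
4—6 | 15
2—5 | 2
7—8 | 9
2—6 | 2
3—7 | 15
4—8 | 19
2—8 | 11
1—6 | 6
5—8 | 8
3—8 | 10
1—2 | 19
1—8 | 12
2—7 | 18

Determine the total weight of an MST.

Prim, starting at 4.
Step 1: cheapest edge leaving the tree is 1—4 (7); add 1.
Step 2: cheapest edge leaving the tree is 1—6 (6); add 6.
Step 3: cheapest edge leaving the tree is 2—6 (2); add 2.
Step 4: cheapest edge leaving the tree is 2—5 (2); add 5.
Step 5: cheapest edge leaving the tree is 6—8 (3); add 8.
Step 6: cheapest edge leaving the tree is 7—8 (9); add 7.
Step 7: cheapest edge leaving the tree is 3—8 (10); add 3.
MST edges: 1—4, 1—6, 2—6, 2—5, 6—8, 7—8, 3—8; total weight 7+6+2+2+3+9+10 = 39.

39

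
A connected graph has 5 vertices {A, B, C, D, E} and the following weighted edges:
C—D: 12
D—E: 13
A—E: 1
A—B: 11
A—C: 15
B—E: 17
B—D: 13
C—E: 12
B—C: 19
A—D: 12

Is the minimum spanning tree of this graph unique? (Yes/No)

No

Kruskal: consider edges lightest-first.
A—E (1): add. Components now {A,E} {B} {C} {D}
A—B (11): add. Components now {A,B,E} {C} {D}
A—D (12): add. Components now {A,B,D,E} {C}
C—D (12): add. Components now {A,B,C,D,E}
Non-tree edge C—E has weight 12, equal to the heaviest edge on its tree cycle — swapping gives another MST of the same weight. Not unique.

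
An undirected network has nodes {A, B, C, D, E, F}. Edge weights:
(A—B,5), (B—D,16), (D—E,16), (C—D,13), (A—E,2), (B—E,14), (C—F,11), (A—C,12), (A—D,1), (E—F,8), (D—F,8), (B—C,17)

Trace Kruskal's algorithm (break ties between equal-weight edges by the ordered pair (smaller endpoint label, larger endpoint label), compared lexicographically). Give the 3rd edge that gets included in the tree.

A-B

Kruskal's algorithm — process edges by increasing weight (ties by edge label):
A—D (1): add — endpoints in different components.
A—E (2): add — endpoints in different components.
A—B (5): add — endpoints in different components.
D—F (8): add — endpoints in different components.
E—F (8): skip — E and F already connected.
C—F (11): add — endpoints in different components.
The 3rd edge added is A—B.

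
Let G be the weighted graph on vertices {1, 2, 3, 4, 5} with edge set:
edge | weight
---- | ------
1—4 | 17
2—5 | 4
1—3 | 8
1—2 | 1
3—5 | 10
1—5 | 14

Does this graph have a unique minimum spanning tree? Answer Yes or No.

Yes

Kruskal: consider edges lightest-first.
1—2 (1): add. Components now {1,2} {3} {4} {5}
2—5 (4): add. Components now {1,2,5} {3} {4}
1—3 (8): add. Components now {1,2,3,5} {4}
3—5 (10): skip — 3 and 5 already connected.
1—5 (14): skip — 1 and 5 already connected.
1—4 (17): add. Components now {1,2,3,4,5}
Every non-tree edge has weight strictly greater than the heaviest edge on the tree path between its endpoints, so the MST is unique.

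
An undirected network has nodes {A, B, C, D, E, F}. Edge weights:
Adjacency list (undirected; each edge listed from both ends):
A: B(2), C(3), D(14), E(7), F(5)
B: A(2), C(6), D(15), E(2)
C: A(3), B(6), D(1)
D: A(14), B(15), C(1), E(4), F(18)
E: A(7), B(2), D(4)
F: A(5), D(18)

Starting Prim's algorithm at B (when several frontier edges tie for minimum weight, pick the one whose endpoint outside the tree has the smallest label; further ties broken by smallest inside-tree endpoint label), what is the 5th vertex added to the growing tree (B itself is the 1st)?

D

Prim, starting at B.
Step 1: cheapest edge leaving the tree is A–B (2); add A.
Step 2: cheapest edge leaving the tree is B–E (2); add E.
Step 3: cheapest edge leaving the tree is A–C (3); add C.
Step 4: cheapest edge leaving the tree is C–D (1); add D.
Step 5: cheapest edge leaving the tree is A–F (5); add F.
Vertex order: B, A, E, C, D, F. The 5th vertex is D.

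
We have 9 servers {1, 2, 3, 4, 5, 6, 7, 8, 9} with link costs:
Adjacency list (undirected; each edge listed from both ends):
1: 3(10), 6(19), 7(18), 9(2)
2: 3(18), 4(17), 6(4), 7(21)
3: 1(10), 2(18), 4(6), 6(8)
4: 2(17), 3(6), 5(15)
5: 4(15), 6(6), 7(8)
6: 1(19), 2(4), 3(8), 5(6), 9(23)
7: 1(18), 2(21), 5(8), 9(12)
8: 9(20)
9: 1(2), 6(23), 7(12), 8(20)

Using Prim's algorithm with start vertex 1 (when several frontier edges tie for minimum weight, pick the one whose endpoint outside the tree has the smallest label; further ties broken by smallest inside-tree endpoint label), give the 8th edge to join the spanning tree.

Prim, starting at 1.
Step 1: cheapest edge leaving the tree is 1 9 (2); add 9.
Step 2: cheapest edge leaving the tree is 1 3 (10); add 3.
Step 3: cheapest edge leaving the tree is 3 4 (6); add 4.
Step 4: cheapest edge leaving the tree is 3 6 (8); add 6.
Step 5: cheapest edge leaving the tree is 2 6 (4); add 2.
Step 6: cheapest edge leaving the tree is 5 6 (6); add 5.
Step 7: cheapest edge leaving the tree is 5 7 (8); add 7.
Step 8: cheapest edge leaving the tree is 8 9 (20); add 8.
The 8th edge added is 8 9.

8-9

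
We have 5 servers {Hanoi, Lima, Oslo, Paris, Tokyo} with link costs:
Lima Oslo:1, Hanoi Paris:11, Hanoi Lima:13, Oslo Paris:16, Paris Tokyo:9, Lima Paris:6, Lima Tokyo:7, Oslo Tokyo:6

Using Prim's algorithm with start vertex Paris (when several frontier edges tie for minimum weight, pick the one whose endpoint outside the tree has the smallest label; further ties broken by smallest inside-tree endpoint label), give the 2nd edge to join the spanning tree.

Prim, starting at Paris.
Step 1: cheapest edge leaving the tree is Lima Paris (6); add Lima.
Step 2: cheapest edge leaving the tree is Lima Oslo (1); add Oslo.
Step 3: cheapest edge leaving the tree is Oslo Tokyo (6); add Tokyo.
Step 4: cheapest edge leaving the tree is Hanoi Paris (11); add Hanoi.
The 2nd edge added is Lima Oslo.

Lima-Oslo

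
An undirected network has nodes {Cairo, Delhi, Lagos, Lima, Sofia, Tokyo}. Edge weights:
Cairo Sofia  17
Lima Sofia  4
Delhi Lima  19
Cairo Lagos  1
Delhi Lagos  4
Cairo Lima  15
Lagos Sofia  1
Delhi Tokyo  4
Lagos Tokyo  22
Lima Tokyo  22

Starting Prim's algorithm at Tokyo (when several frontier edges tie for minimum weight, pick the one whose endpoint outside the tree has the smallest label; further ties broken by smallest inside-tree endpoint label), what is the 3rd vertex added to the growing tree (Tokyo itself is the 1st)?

Prim's algorithm from Tokyo:
Step 1: frontier [Delhi Tokyo 4, Lagos Tokyo 22, Lima Tokyo 22] → take Delhi Tokyo (4); add Delhi.
Step 2: frontier [Delhi Lagos 4, Delhi Lima 19, Lagos Tokyo 22, Lima Tokyo 22] → take Delhi Lagos (4); add Lagos.
Step 3: frontier [Delhi Lima 19, Cairo Lagos 1, Lagos Sofia 1, Lima Tokyo 22] → take Cairo Lagos (1); add Cairo.
Step 4: frontier [Cairo Lima 15, Cairo Sofia 17, Delhi Lima 19, Lagos Sofia 1, Lima Tokyo 22] → take Lagos Sofia (1); add Sofia.
Step 5: frontier [Cairo Lima 15, Delhi Lima 19, Lima Sofia 4, Lima Tokyo 22] → take Lima Sofia (4); add Lima.
Vertex order: Tokyo, Delhi, Lagos, Cairo, Sofia, Lima. The 3rd vertex is Lagos.

Lagos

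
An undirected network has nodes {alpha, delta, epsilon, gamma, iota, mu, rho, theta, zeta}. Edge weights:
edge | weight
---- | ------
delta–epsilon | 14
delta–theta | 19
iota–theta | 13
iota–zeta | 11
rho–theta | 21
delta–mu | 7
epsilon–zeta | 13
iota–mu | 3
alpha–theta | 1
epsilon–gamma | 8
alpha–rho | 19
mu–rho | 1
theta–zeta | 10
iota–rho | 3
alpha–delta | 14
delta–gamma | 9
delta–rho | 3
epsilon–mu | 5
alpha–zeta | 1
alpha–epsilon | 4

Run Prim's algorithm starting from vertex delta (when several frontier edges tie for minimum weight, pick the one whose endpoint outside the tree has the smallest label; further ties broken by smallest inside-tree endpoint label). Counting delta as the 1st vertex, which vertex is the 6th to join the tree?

alpha

Prim, starting at delta.
Step 1: cheapest edge leaving the tree is delta–rho (3); add rho.
Step 2: cheapest edge leaving the tree is mu–rho (1); add mu.
Step 3: cheapest edge leaving the tree is iota–mu (3); add iota.
Step 4: cheapest edge leaving the tree is epsilon–mu (5); add epsilon.
Step 5: cheapest edge leaving the tree is alpha–epsilon (4); add alpha.
Step 6: cheapest edge leaving the tree is alpha–theta (1); add theta.
Step 7: cheapest edge leaving the tree is alpha–zeta (1); add zeta.
Step 8: cheapest edge leaving the tree is epsilon–gamma (8); add gamma.
Vertex order: delta, rho, mu, iota, epsilon, alpha, theta, zeta, gamma. The 6th vertex is alpha.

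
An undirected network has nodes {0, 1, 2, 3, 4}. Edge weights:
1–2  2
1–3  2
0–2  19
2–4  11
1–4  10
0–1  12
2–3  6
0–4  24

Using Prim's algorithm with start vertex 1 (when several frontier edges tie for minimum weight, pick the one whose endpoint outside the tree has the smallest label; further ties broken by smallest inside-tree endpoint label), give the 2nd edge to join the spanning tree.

1-3

Prim's algorithm from 1:
Step 1: cheapest edge leaving the tree is 1–2 (2); add 2.
Step 2: cheapest edge leaving the tree is 1–3 (2); add 3.
Step 3: cheapest edge leaving the tree is 1–4 (10); add 4.
Step 4: cheapest edge leaving the tree is 0–1 (12); add 0.
The 2nd edge added is 1–3.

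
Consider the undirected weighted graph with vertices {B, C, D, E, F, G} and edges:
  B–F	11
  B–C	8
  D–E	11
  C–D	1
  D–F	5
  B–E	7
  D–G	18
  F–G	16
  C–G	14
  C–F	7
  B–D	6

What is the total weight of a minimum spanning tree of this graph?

33

Sort edges by weight, then run Kruskal:
C–D (1): add — endpoints in different components.
D–F (5): add — endpoints in different components.
B–D (6): add — endpoints in different components.
B–E (7): add — endpoints in different components.
C–F (7): skip — C and F already connected.
B–C (8): skip — B and C already connected.
B–F (11): skip — B and F already connected.
D–E (11): skip — D and E already connected.
C–G (14): add — endpoints in different components.
MST edges: C–D, D–F, B–D, B–E, C–G; total weight 1+5+6+7+14 = 33.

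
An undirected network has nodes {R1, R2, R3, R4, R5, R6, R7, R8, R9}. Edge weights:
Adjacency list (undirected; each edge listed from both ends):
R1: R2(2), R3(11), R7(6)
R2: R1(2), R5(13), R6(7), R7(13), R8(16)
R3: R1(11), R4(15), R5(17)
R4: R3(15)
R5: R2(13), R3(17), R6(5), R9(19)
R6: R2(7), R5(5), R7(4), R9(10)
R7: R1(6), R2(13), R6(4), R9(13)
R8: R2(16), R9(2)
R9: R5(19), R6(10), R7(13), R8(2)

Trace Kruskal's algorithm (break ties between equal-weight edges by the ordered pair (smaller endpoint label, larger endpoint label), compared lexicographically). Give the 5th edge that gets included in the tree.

R1-R7

Kruskal: consider edges lightest-first.
R1 R2 (2): add — endpoints in different components.
R8 R9 (2): add — endpoints in different components.
R6 R7 (4): add — endpoints in different components.
R5 R6 (5): add — endpoints in different components.
R1 R7 (6): add — endpoints in different components.
R2 R6 (7): skip — R6 and R2 already connected.
R6 R9 (10): add — endpoints in different components.
R1 R3 (11): add — endpoints in different components.
R2 R5 (13): skip — R5 and R2 already connected.
R2 R7 (13): skip — R7 and R2 already connected.
R7 R9 (13): skip — R7 and R9 already connected.
R3 R4 (15): add — endpoints in different components.
The 5th edge added is R1 R7.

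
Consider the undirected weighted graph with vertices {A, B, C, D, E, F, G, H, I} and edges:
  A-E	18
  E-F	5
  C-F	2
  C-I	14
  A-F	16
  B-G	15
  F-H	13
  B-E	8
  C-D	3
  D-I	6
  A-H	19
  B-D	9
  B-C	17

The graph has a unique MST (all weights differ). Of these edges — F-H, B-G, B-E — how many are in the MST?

Sort edges by weight, then run Kruskal:
C-F (2): add — endpoints in different components.
C-D (3): add — endpoints in different components.
E-F (5): add — endpoints in different components.
D-I (6): add — endpoints in different components.
B-E (8): add — endpoints in different components.
B-D (9): skip — B and D already connected.
F-H (13): add — endpoints in different components.
C-I (14): skip — C and I already connected.
B-G (15): add — endpoints in different components.
A-F (16): add — endpoints in different components.
MST edge set: {C-F, C-D, E-F, D-I, B-E, F-H, B-G, A-F}.
Of the listed edges, {F-H, B-G, B-E} are in the MST → 3.

3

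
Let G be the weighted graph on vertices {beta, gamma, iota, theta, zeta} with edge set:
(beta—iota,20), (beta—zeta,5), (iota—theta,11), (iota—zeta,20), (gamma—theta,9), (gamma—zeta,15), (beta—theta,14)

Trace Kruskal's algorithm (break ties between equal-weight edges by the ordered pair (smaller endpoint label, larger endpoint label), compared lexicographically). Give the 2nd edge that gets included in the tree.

gamma-theta

Kruskal's algorithm — process edges by increasing weight (ties by edge label):
beta—zeta (5): add — endpoints in different components.
gamma—theta (9): add — endpoints in different components.
iota—theta (11): add — endpoints in different components.
beta—theta (14): add — endpoints in different components.
The 2nd edge added is gamma—theta.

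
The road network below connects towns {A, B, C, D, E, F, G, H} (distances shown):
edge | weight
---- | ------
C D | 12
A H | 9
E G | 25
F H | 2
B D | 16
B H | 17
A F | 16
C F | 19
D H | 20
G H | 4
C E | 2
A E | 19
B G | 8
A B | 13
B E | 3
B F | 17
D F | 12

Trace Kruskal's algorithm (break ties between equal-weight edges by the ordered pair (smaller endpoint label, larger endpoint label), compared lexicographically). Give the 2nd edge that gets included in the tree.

F-H

Kruskal: consider edges lightest-first.
C E (2): add — endpoints in different components.
F H (2): add — endpoints in different components.
B E (3): add — endpoints in different components.
G H (4): add — endpoints in different components.
B G (8): add — endpoints in different components.
A H (9): add — endpoints in different components.
C D (12): add — endpoints in different components.
The 2nd edge added is F H.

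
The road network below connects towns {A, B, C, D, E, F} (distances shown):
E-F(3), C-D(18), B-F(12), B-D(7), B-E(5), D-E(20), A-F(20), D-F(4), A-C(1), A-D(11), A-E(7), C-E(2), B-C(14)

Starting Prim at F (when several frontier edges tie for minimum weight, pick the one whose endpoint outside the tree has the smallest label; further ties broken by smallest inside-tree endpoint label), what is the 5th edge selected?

B-E

Prim, starting at F.
Step 1: frontier [E-F 3, D-F 4, B-F 12, A-F 20] → take E-F (3); add E.
Step 2: frontier [C-E 2, B-E 5, A-E 7, D-E 20, D-F 4, B-F 12, A-F 20] → take C-E (2); add C.
Step 3: frontier [A-C 1, B-C 14, C-D 18, B-E 5, A-E 7, D-E 20, D-F 4, B-F 12, A-F 20] → take A-C (1); add A.
Step 4: frontier [A-D 11, B-C 14, C-D 18, B-E 5, D-E 20, D-F 4, B-F 12] → take D-F (4); add D.
Step 5: frontier [B-C 14, B-D 7, B-E 5, B-F 12] → take B-E (5); add B.
The 5th edge added is B-E.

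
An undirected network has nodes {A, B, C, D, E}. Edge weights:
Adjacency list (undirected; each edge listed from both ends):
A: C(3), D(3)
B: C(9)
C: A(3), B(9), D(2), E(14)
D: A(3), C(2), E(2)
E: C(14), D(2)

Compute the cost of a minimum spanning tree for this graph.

16

Prim, starting at C.
Step 1: cheapest edge leaving the tree is C-D (2); add D.
Step 2: cheapest edge leaving the tree is D-E (2); add E.
Step 3: cheapest edge leaving the tree is A-C (3); add A.
Step 4: cheapest edge leaving the tree is B-C (9); add B.
MST edges: C-D, D-E, A-C, B-C; total weight 2+2+3+9 = 16.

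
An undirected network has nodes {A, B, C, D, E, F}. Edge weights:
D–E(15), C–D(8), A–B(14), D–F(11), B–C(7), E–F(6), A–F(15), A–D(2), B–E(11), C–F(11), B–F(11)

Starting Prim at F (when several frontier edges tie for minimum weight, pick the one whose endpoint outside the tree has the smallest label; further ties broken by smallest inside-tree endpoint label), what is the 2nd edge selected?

Prim, starting at F.
Step 1: cheapest edge leaving the tree is E–F (6); add E.
Step 2: cheapest edge leaving the tree is B–E (11); add B.
Step 3: cheapest edge leaving the tree is B–C (7); add C.
Step 4: cheapest edge leaving the tree is C–D (8); add D.
Step 5: cheapest edge leaving the tree is A–D (2); add A.
The 2nd edge added is B–E.

B-E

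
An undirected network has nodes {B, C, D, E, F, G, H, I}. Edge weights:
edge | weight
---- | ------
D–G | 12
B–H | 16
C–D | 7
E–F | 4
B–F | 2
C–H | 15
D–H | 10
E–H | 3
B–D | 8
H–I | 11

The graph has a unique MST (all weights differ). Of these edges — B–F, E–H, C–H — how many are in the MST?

2

Sort edges by weight, then run Kruskal:
B–F (2): add — endpoints in different components.
E–H (3): add — endpoints in different components.
E–F (4): add — endpoints in different components.
C–D (7): add — endpoints in different components.
B–D (8): add — endpoints in different components.
D–H (10): skip — D and H already connected.
H–I (11): add — endpoints in different components.
D–G (12): add — endpoints in different components.
MST edge set: {B–F, E–H, E–F, C–D, B–D, H–I, D–G}.
Of the listed edges, {B–F, E–H} are in the MST → 2.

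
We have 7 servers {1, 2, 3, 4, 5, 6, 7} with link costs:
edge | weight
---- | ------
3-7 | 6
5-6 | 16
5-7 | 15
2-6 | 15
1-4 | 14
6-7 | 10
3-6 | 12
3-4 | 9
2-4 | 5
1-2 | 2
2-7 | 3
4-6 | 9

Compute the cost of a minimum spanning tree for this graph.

40

Kruskal's algorithm — process edges by increasing weight (ties by edge label):
1-2 (2): add. Components now {1,2} {3} {4} {5} {6} {7}
2-7 (3): add. Components now {1,2,7} {3} {4} {5} {6}
2-4 (5): add. Components now {1,2,4,7} {3} {5} {6}
3-7 (6): add. Components now {1,2,3,4,7} {5} {6}
3-4 (9): skip — 3 and 4 already connected.
4-6 (9): add. Components now {1,2,3,4,6,7} {5}
6-7 (10): skip — 6 and 7 already connected.
3-6 (12): skip — 3 and 6 already connected.
1-4 (14): skip — 1 and 4 already connected.
2-6 (15): skip — 2 and 6 already connected.
5-7 (15): add. Components now {1,2,3,4,5,6,7}
MST edges: 1-2, 2-7, 2-4, 3-7, 4-6, 5-7; total weight 2+3+5+6+9+15 = 40.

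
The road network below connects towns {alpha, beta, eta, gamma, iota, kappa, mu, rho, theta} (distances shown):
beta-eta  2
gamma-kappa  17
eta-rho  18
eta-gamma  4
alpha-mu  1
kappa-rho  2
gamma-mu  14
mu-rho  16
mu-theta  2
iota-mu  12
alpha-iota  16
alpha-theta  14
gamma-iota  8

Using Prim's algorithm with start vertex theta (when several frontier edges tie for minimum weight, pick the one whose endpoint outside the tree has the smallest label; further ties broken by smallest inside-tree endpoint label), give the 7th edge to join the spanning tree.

Prim, starting at theta.
Step 1: cheapest edge leaving the tree is mu-theta (2); add mu.
Step 2: cheapest edge leaving the tree is alpha-mu (1); add alpha.
Step 3: cheapest edge leaving the tree is iota-mu (12); add iota.
Step 4: cheapest edge leaving the tree is gamma-iota (8); add gamma.
Step 5: cheapest edge leaving the tree is eta-gamma (4); add eta.
Step 6: cheapest edge leaving the tree is beta-eta (2); add beta.
Step 7: cheapest edge leaving the tree is mu-rho (16); add rho.
Step 8: cheapest edge leaving the tree is kappa-rho (2); add kappa.
The 7th edge added is mu-rho.

mu-rho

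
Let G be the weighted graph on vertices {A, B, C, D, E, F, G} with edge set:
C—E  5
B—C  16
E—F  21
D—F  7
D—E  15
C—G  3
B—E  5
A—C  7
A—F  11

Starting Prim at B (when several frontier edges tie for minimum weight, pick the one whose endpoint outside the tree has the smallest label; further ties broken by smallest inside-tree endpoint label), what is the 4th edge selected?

A-C

Prim, starting at B.
Step 1: cheapest edge leaving the tree is B—E (5); add E.
Step 2: cheapest edge leaving the tree is C—E (5); add C.
Step 3: cheapest edge leaving the tree is C—G (3); add G.
Step 4: cheapest edge leaving the tree is A—C (7); add A.
Step 5: cheapest edge leaving the tree is A—F (11); add F.
Step 6: cheapest edge leaving the tree is D—F (7); add D.
The 4th edge added is A—C.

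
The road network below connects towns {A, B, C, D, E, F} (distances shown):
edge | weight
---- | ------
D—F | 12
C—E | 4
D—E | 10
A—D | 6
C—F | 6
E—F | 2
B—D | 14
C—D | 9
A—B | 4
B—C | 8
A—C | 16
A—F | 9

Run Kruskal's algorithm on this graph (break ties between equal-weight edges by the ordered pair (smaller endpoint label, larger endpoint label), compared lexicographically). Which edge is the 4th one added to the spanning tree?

A-D

Kruskal's algorithm — process edges by increasing weight (ties by edge label):
E—F (2): add. Components now {A} {B} {C} {D} {E,F}
A—B (4): add. Components now {A,B} {C} {D} {E,F}
C—E (4): add. Components now {A,B} {C,E,F} {D}
A—D (6): add. Components now {A,B,D} {C,E,F}
C—F (6): skip — C and F already connected.
B—C (8): add. Components now {A,B,C,D,E,F}
The 4th edge added is A—D.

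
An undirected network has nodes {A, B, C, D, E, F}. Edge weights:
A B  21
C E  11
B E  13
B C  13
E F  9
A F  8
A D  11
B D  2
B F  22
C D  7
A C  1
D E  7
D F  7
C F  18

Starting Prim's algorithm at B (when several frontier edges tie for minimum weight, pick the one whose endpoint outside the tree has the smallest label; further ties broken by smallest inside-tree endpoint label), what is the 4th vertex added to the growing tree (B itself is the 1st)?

A

Prim, starting at B.
Step 1: frontier [B D 2, B C 13, B E 13, A B 21, B F 22] → take B D (2); add D.
Step 2: frontier [B C 13, B E 13, A B 21, B F 22, C D 7, D E 7, D F 7, A D 11] → take C D (7); add C.
Step 3: frontier [B E 13, A B 21, B F 22, A C 1, C E 11, C F 18, D E 7, D F 7, A D 11] → take A C (1); add A.
Step 4: frontier [A F 8, B E 13, B F 22, C E 11, C F 18, D E 7, D F 7] → take D E (7); add E.
Step 5: frontier [A F 8, B F 22, C F 18, D F 7, E F 9] → take D F (7); add F.
Vertex order: B, D, C, A, E, F. The 4th vertex is A.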